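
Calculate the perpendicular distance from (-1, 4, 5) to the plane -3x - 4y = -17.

distance = |a·x₀ + b·y₀ + c·z₀ - d| / √(a² + b² + c²)
  = |(-3)·(-1) + (-4)·4 + 0·5 - (-17)| / √((-3)² + (-4)² + 0²)
  = |3 - 16 + 0 + 17| / √(9 + 16 + 0)
  = |4| / √25
  = 4 / 5
  ≈ 0.8

0.8


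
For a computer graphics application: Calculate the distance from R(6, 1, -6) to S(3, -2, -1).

d = √[(x₂-x₁)² + (y₂-y₁)² + (z₂-z₁)²]
  = √[(-3)² + (-3)² + 5²]
  = √[9 + 9 + 25]
  = √43
  ≈ 6.557

6.557


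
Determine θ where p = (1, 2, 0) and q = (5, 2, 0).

p·q = 1·5 + 2·2 + 0·0 = 5 + 4 + 0 = 9
|p| = √(1² + 2² + 0²) = √5 ≈ 2.236
|q| = √(5² + 2² + 0²) = √29 ≈ 5.385
cos θ = (p·q)/(|p||q|) = 9/(2.236·5.385) ≈ 0.7474
θ = arccos(0.7474) ≈ 41.63°

41.63°


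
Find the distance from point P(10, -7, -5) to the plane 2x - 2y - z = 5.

distance = |a·x₀ + b·y₀ + c·z₀ - d| / √(a² + b² + c²)
  = |2·10 + (-2)·(-7) + (-1)·(-5) - 5| / √(2² + (-2)² + (-1)²)
  = |20 + 14 + 5 - 5| / √(4 + 4 + 1)
  = |34| / √9
  = 34 / 3
  ≈ 11.33

11.33


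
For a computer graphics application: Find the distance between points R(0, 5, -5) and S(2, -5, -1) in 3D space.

d = √[(x₂-x₁)² + (y₂-y₁)² + (z₂-z₁)²]
  = √[2² + (-10)² + 4²]
  = √[4 + 100 + 16]
  = √120
  ≈ 10.95

10.95


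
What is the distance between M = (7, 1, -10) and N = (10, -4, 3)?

d = √[(x₂-x₁)² + (y₂-y₁)² + (z₂-z₁)²]
  = √[3² + (-5)² + 13²]
  = √[9 + 25 + 169]
  = √203
  ≈ 14.25

14.25


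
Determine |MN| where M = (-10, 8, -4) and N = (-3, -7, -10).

d = √[(x₂-x₁)² + (y₂-y₁)² + (z₂-z₁)²]
  = √[7² + (-15)² + (-6)²]
  = √[49 + 225 + 36]
  = √310
  ≈ 17.61

17.61


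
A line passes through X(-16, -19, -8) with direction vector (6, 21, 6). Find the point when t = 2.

P(t) = X + t·d
  = (-16 + 6·2, -19 + 21·2, -8 + 6·2)
  = (-16 + 12, -19 + 42, -8 + 12)
  = (-4, 23, 4)

(-4, 23, 4)


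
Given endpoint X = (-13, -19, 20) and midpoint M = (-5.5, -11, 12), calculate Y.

Y = 2M - X
  = (2·(-5.5) - (-13), 2·(-11) - (-19), 2·12 - 20)
  = (-11 + 13, -22 + 19, 24 - 20)
  = (2, -3, 4)

(2, -3, 4)


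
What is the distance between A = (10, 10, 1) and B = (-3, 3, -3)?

d = √[(x₂-x₁)² + (y₂-y₁)² + (z₂-z₁)²]
  = √[(-13)² + (-7)² + (-4)²]
  = √[169 + 49 + 16]
  = √234
  ≈ 15.3

15.3


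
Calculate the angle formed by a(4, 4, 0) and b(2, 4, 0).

a·b = 4·2 + 4·4 + 0·0 = 8 + 16 + 0 = 24
|a| = √(4² + 4² + 0²) = √32 ≈ 5.657
|b| = √(2² + 4² + 0²) = √20 ≈ 4.472
cos θ = (a·b)/(|a||b|) = 24/(5.657·4.472) ≈ 0.9487
θ = arccos(0.9487) ≈ 18.43°

18.43°


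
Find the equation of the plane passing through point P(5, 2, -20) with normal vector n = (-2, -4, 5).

The plane through P with normal n = (a, b, c) satisfies n·(r - P) = 0,
i.e. ax + by + cz = a·x₀ + b·y₀ + c·z₀.
d = (-2)·5 + (-4)·2 + 5·(-20)
  = -10 - 8 - 100
  = -118
Equation: -2x - 4y + 5z = -118

-2x - 4y + 5z = -118


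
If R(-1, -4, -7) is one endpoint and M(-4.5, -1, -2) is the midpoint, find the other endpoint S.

S = 2M - R
  = (2·(-4.5) - (-1), 2·(-1) - (-4), 2·(-2) - (-7))
  = (-9 + 1, -2 + 4, -4 + 7)
  = (-8, 2, 3)

(-8, 2, 3)


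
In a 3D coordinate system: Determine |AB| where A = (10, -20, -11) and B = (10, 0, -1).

d = √[(x₂-x₁)² + (y₂-y₁)² + (z₂-z₁)²]
  = √[0² + 20² + 10²]
  = √[0 + 400 + 100]
  = √500
  ≈ 22.36

22.36


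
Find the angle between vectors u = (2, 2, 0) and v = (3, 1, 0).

u·v = 2·3 + 2·1 + 0·0 = 6 + 2 + 0 = 8
|u| = √(2² + 2² + 0²) = √8 ≈ 2.828
|v| = √(3² + 1² + 0²) = √10 ≈ 3.162
cos θ = (u·v)/(|u||v|) = 8/(2.828·3.162) ≈ 0.8944
θ = arccos(0.8944) ≈ 26.57°

26.57°


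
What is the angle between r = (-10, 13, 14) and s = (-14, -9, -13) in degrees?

r·s = (-10)·(-14) + 13·(-9) + 14·(-13) = 140 - 117 - 182 = -159
|r| = √((-10)² + 13² + 14²) = √465 ≈ 21.56
|s| = √((-14)² + (-9)² + (-13)²) = √446 ≈ 21.12
cos θ = (r·s)/(|r||s|) = -159/(21.56·21.12) ≈ -0.3491
θ = arccos(-0.3491) ≈ 110.4°

110.4°


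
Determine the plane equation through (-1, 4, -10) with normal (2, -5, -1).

The plane through P with normal n = (a, b, c) satisfies n·(r - P) = 0,
i.e. ax + by + cz = a·x₀ + b·y₀ + c·z₀.
d = 2·(-1) + (-5)·4 + (-1)·(-10)
  = -2 - 20 + 10
  = -12
Equation: 2x - 5y - z = -12

2x - 5y - z = -12


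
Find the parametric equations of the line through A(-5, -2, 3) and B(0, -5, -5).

Direction vector d = B - A = (0 + 5, -5 + 2, -5 - 3) = (5, -3, -8)
Parametric form r = A + t·d:
x = -5 + 5t, y = -2 - 3t, z = 3 - 8t

x = -5 + 5t, y = -2 - 3t, z = 3 - 8t


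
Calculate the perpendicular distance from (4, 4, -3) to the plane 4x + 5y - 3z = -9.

distance = |a·x₀ + b·y₀ + c·z₀ - d| / √(a² + b² + c²)
  = |4·4 + 5·4 + (-3)·(-3) - (-9)| / √(4² + 5² + (-3)²)
  = |16 + 20 + 9 + 9| / √(16 + 25 + 9)
  = |54| / √50
  = 54 / 7.071
  ≈ 7.637

7.637


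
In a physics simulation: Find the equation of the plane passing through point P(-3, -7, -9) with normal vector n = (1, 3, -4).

The plane through P with normal n = (a, b, c) satisfies n·(r - P) = 0,
i.e. ax + by + cz = a·x₀ + b·y₀ + c·z₀.
d = 1·(-3) + 3·(-7) + (-4)·(-9)
  = -3 - 21 + 36
  = 12
Equation: x + 3y - 4z = 12

x + 3y - 4z = 12


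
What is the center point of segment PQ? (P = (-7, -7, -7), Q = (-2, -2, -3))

M = ((x₁+x₂)/2, (y₁+y₂)/2, (z₁+z₂)/2)
  = ((-7 - 2)/2, (-7 - 2)/2, (-7 - 3)/2)
  = (-9/2, -9/2, -10/2)
  = (-4.5, -4.5, -5)

(-4.5, -4.5, -5)


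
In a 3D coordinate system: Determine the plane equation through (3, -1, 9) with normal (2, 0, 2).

The plane through P with normal n = (a, b, c) satisfies n·(r - P) = 0,
i.e. ax + by + cz = a·x₀ + b·y₀ + c·z₀.
d = 2·3 + 0·(-1) + 2·9
  = 6 + 0 + 18
  = 24
Equation: 2x + 2z = 24

2x + 2z = 24


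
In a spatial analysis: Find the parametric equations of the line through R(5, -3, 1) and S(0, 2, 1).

Direction vector d = S - R = (0 - 5, 2 + 3, 1 - 1) = (-5, 5, 0)
Parametric form r = R + t·d:
x = 5 - 5t, y = -3 + 5t, z = 1

x = 5 - 5t, y = -3 + 5t, z = 1


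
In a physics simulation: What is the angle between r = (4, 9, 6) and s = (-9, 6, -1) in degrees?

r·s = 4·(-9) + 9·6 + 6·(-1) = -36 + 54 - 6 = 12
|r| = √(4² + 9² + 6²) = √133 ≈ 11.53
|s| = √((-9)² + 6² + (-1)²) = √118 ≈ 10.86
cos θ = (r·s)/(|r||s|) = 12/(11.53·10.86) ≈ 0.09579
θ = arccos(0.09579) ≈ 84.5°

84.5°


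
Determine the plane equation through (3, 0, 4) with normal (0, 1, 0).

The plane through P with normal n = (a, b, c) satisfies n·(r - P) = 0,
i.e. ax + by + cz = a·x₀ + b·y₀ + c·z₀.
d = 0·3 + 1·0 + 0·4
  = 0 + 0 + 0
  = 0
Equation: y = 0

y = 0


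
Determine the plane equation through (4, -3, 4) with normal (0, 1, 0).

The plane through P with normal n = (a, b, c) satisfies n·(r - P) = 0,
i.e. ax + by + cz = a·x₀ + b·y₀ + c·z₀.
d = 0·4 + 1·(-3) + 0·4
  = 0 - 3 + 0
  = -3
Equation: y = -3

y = -3


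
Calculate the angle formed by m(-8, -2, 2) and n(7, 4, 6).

m·n = (-8)·7 + (-2)·4 + 2·6 = -56 - 8 + 12 = -52
|m| = √((-8)² + (-2)² + 2²) = √72 ≈ 8.485
|n| = √(7² + 4² + 6²) = √101 ≈ 10.05
cos θ = (m·n)/(|m||n|) = -52/(8.485·10.05) ≈ -0.6098
θ = arccos(-0.6098) ≈ 127.6°

127.6°


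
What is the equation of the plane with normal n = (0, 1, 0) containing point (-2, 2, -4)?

The plane through P with normal n = (a, b, c) satisfies n·(r - P) = 0,
i.e. ax + by + cz = a·x₀ + b·y₀ + c·z₀.
d = 0·(-2) + 1·2 + 0·(-4)
  = 0 + 2 + 0
  = 2
Equation: y = 2

y = 2


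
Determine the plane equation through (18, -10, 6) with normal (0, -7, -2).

The plane through P with normal n = (a, b, c) satisfies n·(r - P) = 0,
i.e. ax + by + cz = a·x₀ + b·y₀ + c·z₀.
d = 0·18 + (-7)·(-10) + (-2)·6
  = 0 + 70 - 12
  = 58
Equation: -7y - 2z = 58

-7y - 2z = 58


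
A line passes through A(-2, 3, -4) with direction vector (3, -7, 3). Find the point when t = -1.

P(t) = A + t·d
  = (-2 + 3·(-1), 3 + (-7)·(-1), -4 + 3·(-1))
  = (-2 - 3, 3 + 7, -4 - 3)
  = (-5, 10, -7)

(-5, 10, -7)


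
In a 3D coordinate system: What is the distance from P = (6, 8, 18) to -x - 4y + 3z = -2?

distance = |a·x₀ + b·y₀ + c·z₀ - d| / √(a² + b² + c²)
  = |(-1)·6 + (-4)·8 + 3·18 - (-2)| / √((-1)² + (-4)² + 3²)
  = |-6 - 32 + 54 + 2| / √(1 + 16 + 9)
  = |18| / √26
  = 18 / 5.099
  ≈ 3.53

3.53


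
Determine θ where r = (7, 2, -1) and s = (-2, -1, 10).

r·s = 7·(-2) + 2·(-1) + (-1)·10 = -14 - 2 - 10 = -26
|r| = √(7² + 2² + (-1)²) = √54 ≈ 7.348
|s| = √((-2)² + (-1)² + 10²) = √105 ≈ 10.25
cos θ = (r·s)/(|r||s|) = -26/(7.348·10.25) ≈ -0.3453
θ = arccos(-0.3453) ≈ 110.2°

110.2°


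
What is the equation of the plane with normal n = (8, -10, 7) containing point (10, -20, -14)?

The plane through P with normal n = (a, b, c) satisfies n·(r - P) = 0,
i.e. ax + by + cz = a·x₀ + b·y₀ + c·z₀.
d = 8·10 + (-10)·(-20) + 7·(-14)
  = 80 + 200 - 98
  = 182
Equation: 8x - 10y + 7z = 182

8x - 10y + 7z = 182


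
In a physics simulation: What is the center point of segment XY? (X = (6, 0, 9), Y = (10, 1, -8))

M = ((x₁+x₂)/2, (y₁+y₂)/2, (z₁+z₂)/2)
  = ((6 + 10)/2, (0 + 1)/2, (9 - 8)/2)
  = (16/2, 1/2, 1/2)
  = (8, 0.5, 0.5)

(8, 0.5, 0.5)


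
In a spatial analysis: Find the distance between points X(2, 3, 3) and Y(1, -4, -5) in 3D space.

d = √[(x₂-x₁)² + (y₂-y₁)² + (z₂-z₁)²]
  = √[(-1)² + (-7)² + (-8)²]
  = √[1 + 49 + 64]
  = √114
  ≈ 10.68

10.68


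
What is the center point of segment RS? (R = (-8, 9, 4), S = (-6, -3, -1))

M = ((x₁+x₂)/2, (y₁+y₂)/2, (z₁+z₂)/2)
  = ((-8 - 6)/2, (9 - 3)/2, (4 - 1)/2)
  = (-14/2, 6/2, 3/2)
  = (-7, 3, 1.5)

(-7, 3, 1.5)


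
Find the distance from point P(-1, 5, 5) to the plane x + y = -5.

distance = |a·x₀ + b·y₀ + c·z₀ - d| / √(a² + b² + c²)
  = |1·(-1) + 1·5 + 0·5 - (-5)| / √(1² + 1² + 0²)
  = |-1 + 5 + 0 + 5| / √(1 + 1 + 0)
  = |9| / √2
  = 9 / 1.414
  ≈ 6.364

6.364


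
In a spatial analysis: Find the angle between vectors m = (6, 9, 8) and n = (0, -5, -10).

m·n = 6·0 + 9·(-5) + 8·(-10) = 0 - 45 - 80 = -125
|m| = √(6² + 9² + 8²) = √181 ≈ 13.45
|n| = √(0² + (-5)² + (-10)²) = √125 ≈ 11.18
cos θ = (m·n)/(|m||n|) = -125/(13.45·11.18) ≈ -0.831
θ = arccos(-0.831) ≈ 146.2°

146.2°


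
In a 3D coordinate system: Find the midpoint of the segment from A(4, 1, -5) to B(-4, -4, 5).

M = ((x₁+x₂)/2, (y₁+y₂)/2, (z₁+z₂)/2)
  = ((4 - 4)/2, (1 - 4)/2, (-5 + 5)/2)
  = (0/2, -3/2, 0/2)
  = (0, -1.5, 0)

(0, -1.5, 0)


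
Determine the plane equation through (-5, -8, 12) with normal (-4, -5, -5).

The plane through P with normal n = (a, b, c) satisfies n·(r - P) = 0,
i.e. ax + by + cz = a·x₀ + b·y₀ + c·z₀.
d = (-4)·(-5) + (-5)·(-8) + (-5)·12
  = 20 + 40 - 60
  = 0
Equation: -4x - 5y - 5z = 0

-4x - 5y - 5z = 0


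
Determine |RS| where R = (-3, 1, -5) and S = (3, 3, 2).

d = √[(x₂-x₁)² + (y₂-y₁)² + (z₂-z₁)²]
  = √[6² + 2² + 7²]
  = √[36 + 4 + 49]
  = √89
  ≈ 9.434

9.434


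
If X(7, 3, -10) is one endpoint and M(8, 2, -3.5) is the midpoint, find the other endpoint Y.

Y = 2M - X
  = (2·8 - 7, 2·2 - 3, 2·(-3.5) - (-10))
  = (16 - 7, 4 - 3, -7 + 10)
  = (9, 1, 3)

(9, 1, 3)


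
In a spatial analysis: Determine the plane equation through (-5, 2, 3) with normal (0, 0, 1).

The plane through P with normal n = (a, b, c) satisfies n·(r - P) = 0,
i.e. ax + by + cz = a·x₀ + b·y₀ + c·z₀.
d = 0·(-5) + 0·2 + 1·3
  = 0 + 0 + 3
  = 3
Equation: z = 3

z = 3


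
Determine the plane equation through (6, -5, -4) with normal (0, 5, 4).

The plane through P with normal n = (a, b, c) satisfies n·(r - P) = 0,
i.e. ax + by + cz = a·x₀ + b·y₀ + c·z₀.
d = 0·6 + 5·(-5) + 4·(-4)
  = 0 - 25 - 16
  = -41
Equation: 5y + 4z = -41

5y + 4z = -41


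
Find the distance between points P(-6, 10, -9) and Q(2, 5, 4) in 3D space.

d = √[(x₂-x₁)² + (y₂-y₁)² + (z₂-z₁)²]
  = √[8² + (-5)² + 13²]
  = √[64 + 25 + 169]
  = √258
  ≈ 16.06

16.06


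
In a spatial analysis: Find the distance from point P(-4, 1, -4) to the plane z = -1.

distance = |a·x₀ + b·y₀ + c·z₀ - d| / √(a² + b² + c²)
  = |0·(-4) + 0·1 + 1·(-4) - (-1)| / √(0² + 0² + 1²)
  = |0 + 0 - 4 + 1| / √(0 + 0 + 1)
  = |-3| / √1
  = 3 / 1
  ≈ 3

3


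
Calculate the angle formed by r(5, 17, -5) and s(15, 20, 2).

r·s = 5·15 + 17·20 + (-5)·2 = 75 + 340 - 10 = 405
|r| = √(5² + 17² + (-5)²) = √339 ≈ 18.41
|s| = √(15² + 20² + 2²) = √629 ≈ 25.08
cos θ = (r·s)/(|r||s|) = 405/(18.41·25.08) ≈ 0.8771
θ = arccos(0.8771) ≈ 28.71°

28.71°


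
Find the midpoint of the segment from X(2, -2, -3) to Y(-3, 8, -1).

M = ((x₁+x₂)/2, (y₁+y₂)/2, (z₁+z₂)/2)
  = ((2 - 3)/2, (-2 + 8)/2, (-3 - 1)/2)
  = (-1/2, 6/2, -4/2)
  = (-0.5, 3, -2)

(-0.5, 3, -2)


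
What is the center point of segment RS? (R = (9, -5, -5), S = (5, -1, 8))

M = ((x₁+x₂)/2, (y₁+y₂)/2, (z₁+z₂)/2)
  = ((9 + 5)/2, (-5 - 1)/2, (-5 + 8)/2)
  = (14/2, -6/2, 3/2)
  = (7, -3, 1.5)

(7, -3, 1.5)


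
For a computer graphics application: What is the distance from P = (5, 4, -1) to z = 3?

distance = |a·x₀ + b·y₀ + c·z₀ - d| / √(a² + b² + c²)
  = |0·5 + 0·4 + 1·(-1) - 3| / √(0² + 0² + 1²)
  = |0 + 0 - 1 - 3| / √(0 + 0 + 1)
  = |-4| / √1
  = 4 / 1
  ≈ 4

4


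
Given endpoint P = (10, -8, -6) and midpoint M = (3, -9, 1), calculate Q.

Q = 2M - P
  = (2·3 - 10, 2·(-9) - (-8), 2·1 - (-6))
  = (6 - 10, -18 + 8, 2 + 6)
  = (-4, -10, 8)

(-4, -10, 8)


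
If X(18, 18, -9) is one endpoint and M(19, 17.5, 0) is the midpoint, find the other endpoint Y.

Y = 2M - X
  = (2·19 - 18, 2·17.5 - 18, 2·0 - (-9))
  = (38 - 18, 35 - 18, 0 + 9)
  = (20, 17, 9)

(20, 17, 9)


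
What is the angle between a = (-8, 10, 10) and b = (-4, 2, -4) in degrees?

a·b = (-8)·(-4) + 10·2 + 10·(-4) = 32 + 20 - 40 = 12
|a| = √((-8)² + 10² + 10²) = √264 ≈ 16.25
|b| = √((-4)² + 2² + (-4)²) = √36 ≈ 6
cos θ = (a·b)/(|a||b|) = 12/(16.25·6) ≈ 0.1231
θ = arccos(0.1231) ≈ 82.93°

82.93°


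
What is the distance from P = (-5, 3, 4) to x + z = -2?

distance = |a·x₀ + b·y₀ + c·z₀ - d| / √(a² + b² + c²)
  = |1·(-5) + 0·3 + 1·4 - (-2)| / √(1² + 0² + 1²)
  = |-5 + 0 + 4 + 2| / √(1 + 0 + 1)
  = |1| / √2
  = 1 / 1.414
  ≈ 0.7071

0.7071


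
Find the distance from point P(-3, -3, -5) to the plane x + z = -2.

distance = |a·x₀ + b·y₀ + c·z₀ - d| / √(a² + b² + c²)
  = |1·(-3) + 0·(-3) + 1·(-5) - (-2)| / √(1² + 0² + 1²)
  = |-3 + 0 - 5 + 2| / √(1 + 0 + 1)
  = |-6| / √2
  = 6 / 1.414
  ≈ 4.243

4.243


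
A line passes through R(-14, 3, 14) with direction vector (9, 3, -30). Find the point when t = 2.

P(t) = R + t·d
  = (-14 + 9·2, 3 + 3·2, 14 + (-30)·2)
  = (-14 + 18, 3 + 6, 14 - 60)
  = (4, 9, -46)

(4, 9, -46)


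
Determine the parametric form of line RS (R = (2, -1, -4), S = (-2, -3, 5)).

Direction vector d = S - R = (-2 - 2, -3 + 1, 5 + 4) = (-4, -2, 9)
Parametric form r = R + t·d:
x = 2 - 4t, y = -1 - 2t, z = -4 + 9t

x = 2 - 4t, y = -1 - 2t, z = -4 + 9t


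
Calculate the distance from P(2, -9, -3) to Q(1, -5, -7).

d = √[(x₂-x₁)² + (y₂-y₁)² + (z₂-z₁)²]
  = √[(-1)² + 4² + (-4)²]
  = √[1 + 16 + 16]
  = √33
  ≈ 5.745

5.745


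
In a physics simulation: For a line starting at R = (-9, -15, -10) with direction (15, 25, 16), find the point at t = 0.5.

P(t) = R + t·d
  = (-9 + 15·0.5, -15 + 25·0.5, -10 + 16·0.5)
  = (-9 + 7.5, -15 + 12.5, -10 + 8)
  = (-1.5, -2.5, -2)

(-1.5, -2.5, -2)


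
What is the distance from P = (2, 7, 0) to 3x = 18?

distance = |a·x₀ + b·y₀ + c·z₀ - d| / √(a² + b² + c²)
  = |3·2 + 0·7 + 0·0 - 18| / √(3² + 0² + 0²)
  = |6 + 0 + 0 - 18| / √(9 + 0 + 0)
  = |-12| / √9
  = 12 / 3
  ≈ 4

4


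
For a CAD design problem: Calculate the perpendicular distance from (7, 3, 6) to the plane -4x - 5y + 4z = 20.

distance = |a·x₀ + b·y₀ + c·z₀ - d| / √(a² + b² + c²)
  = |(-4)·7 + (-5)·3 + 4·6 - 20| / √((-4)² + (-5)² + 4²)
  = |-28 - 15 + 24 - 20| / √(16 + 25 + 16)
  = |-39| / √57
  = 39 / 7.55
  ≈ 5.166

5.166


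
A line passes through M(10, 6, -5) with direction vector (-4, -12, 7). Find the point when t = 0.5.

P(t) = M + t·d
  = (10 + (-4)·0.5, 6 + (-12)·0.5, -5 + 7·0.5)
  = (10 - 2, 6 - 6, -5 + 3.5)
  = (8, 0, -1.5)

(8, 0, -1.5)


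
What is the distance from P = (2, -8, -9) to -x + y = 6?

distance = |a·x₀ + b·y₀ + c·z₀ - d| / √(a² + b² + c²)
  = |(-1)·2 + 1·(-8) + 0·(-9) - 6| / √((-1)² + 1² + 0²)
  = |-2 - 8 + 0 - 6| / √(1 + 1 + 0)
  = |-16| / √2
  = 16 / 1.414
  ≈ 11.31

11.31


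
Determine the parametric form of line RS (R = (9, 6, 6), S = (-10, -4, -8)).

Direction vector d = S - R = (-10 - 9, -4 - 6, -8 - 6) = (-19, -10, -14)
Parametric form r = R + t·d:
x = 9 - 19t, y = 6 - 10t, z = 6 - 14t

x = 9 - 19t, y = 6 - 10t, z = 6 - 14t


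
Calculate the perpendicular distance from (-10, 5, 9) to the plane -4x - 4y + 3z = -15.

distance = |a·x₀ + b·y₀ + c·z₀ - d| / √(a² + b² + c²)
  = |(-4)·(-10) + (-4)·5 + 3·9 - (-15)| / √((-4)² + (-4)² + 3²)
  = |40 - 20 + 27 + 15| / √(16 + 16 + 9)
  = |62| / √41
  = 62 / 6.403
  ≈ 9.683

9.683


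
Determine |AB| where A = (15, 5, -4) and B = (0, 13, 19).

d = √[(x₂-x₁)² + (y₂-y₁)² + (z₂-z₁)²]
  = √[(-15)² + 8² + 23²]
  = √[225 + 64 + 529]
  = √818
  ≈ 28.6

28.6


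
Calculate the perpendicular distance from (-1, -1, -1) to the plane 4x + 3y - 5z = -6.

distance = |a·x₀ + b·y₀ + c·z₀ - d| / √(a² + b² + c²)
  = |4·(-1) + 3·(-1) + (-5)·(-1) - (-6)| / √(4² + 3² + (-5)²)
  = |-4 - 3 + 5 + 6| / √(16 + 9 + 25)
  = |4| / √50
  = 4 / 7.071
  ≈ 0.5657

0.5657


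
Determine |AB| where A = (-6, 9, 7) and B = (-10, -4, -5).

d = √[(x₂-x₁)² + (y₂-y₁)² + (z₂-z₁)²]
  = √[(-4)² + (-13)² + (-12)²]
  = √[16 + 169 + 144]
  = √329
  ≈ 18.14

18.14


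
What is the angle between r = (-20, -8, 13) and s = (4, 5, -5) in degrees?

r·s = (-20)·4 + (-8)·5 + 13·(-5) = -80 - 40 - 65 = -185
|r| = √((-20)² + (-8)² + 13²) = √633 ≈ 25.16
|s| = √(4² + 5² + (-5)²) = √66 ≈ 8.124
cos θ = (r·s)/(|r||s|) = -185/(25.16·8.124) ≈ -0.9051
θ = arccos(-0.9051) ≈ 154.8°

154.8°


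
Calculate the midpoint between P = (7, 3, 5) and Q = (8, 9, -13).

M = ((x₁+x₂)/2, (y₁+y₂)/2, (z₁+z₂)/2)
  = ((7 + 8)/2, (3 + 9)/2, (5 - 13)/2)
  = (15/2, 12/2, -8/2)
  = (7.5, 6, -4)

(7.5, 6, -4)


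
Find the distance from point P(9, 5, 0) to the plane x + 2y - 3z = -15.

distance = |a·x₀ + b·y₀ + c·z₀ - d| / √(a² + b² + c²)
  = |1·9 + 2·5 + (-3)·0 - (-15)| / √(1² + 2² + (-3)²)
  = |9 + 10 + 0 + 15| / √(1 + 4 + 9)
  = |34| / √14
  = 34 / 3.742
  ≈ 9.087

9.087


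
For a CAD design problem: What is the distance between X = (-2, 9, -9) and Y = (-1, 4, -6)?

d = √[(x₂-x₁)² + (y₂-y₁)² + (z₂-z₁)²]
  = √[1² + (-5)² + 3²]
  = √[1 + 25 + 9]
  = √35
  ≈ 5.916

5.916


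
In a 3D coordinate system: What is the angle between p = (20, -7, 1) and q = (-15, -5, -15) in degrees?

p·q = 20·(-15) + (-7)·(-5) + 1·(-15) = -300 + 35 - 15 = -280
|p| = √(20² + (-7)² + 1²) = √450 ≈ 21.21
|q| = √((-15)² + (-5)² + (-15)²) = √475 ≈ 21.79
cos θ = (p·q)/(|p||q|) = -280/(21.21·21.79) ≈ -0.6056
θ = arccos(-0.6056) ≈ 127.3°

127.3°


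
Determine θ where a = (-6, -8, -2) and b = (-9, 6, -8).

a·b = (-6)·(-9) + (-8)·6 + (-2)·(-8) = 54 - 48 + 16 = 22
|a| = √((-6)² + (-8)² + (-2)²) = √104 ≈ 10.2
|b| = √((-9)² + 6² + (-8)²) = √181 ≈ 13.45
cos θ = (a·b)/(|a||b|) = 22/(10.2·13.45) ≈ 0.1603
θ = arccos(0.1603) ≈ 80.77°

80.77°


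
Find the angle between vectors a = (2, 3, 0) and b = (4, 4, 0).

a·b = 2·4 + 3·4 + 0·0 = 8 + 12 + 0 = 20
|a| = √(2² + 3² + 0²) = √13 ≈ 3.606
|b| = √(4² + 4² + 0²) = √32 ≈ 5.657
cos θ = (a·b)/(|a||b|) = 20/(3.606·5.657) ≈ 0.9806
θ = arccos(0.9806) ≈ 11.31°

11.31°


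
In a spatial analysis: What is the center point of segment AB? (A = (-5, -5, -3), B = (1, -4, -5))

M = ((x₁+x₂)/2, (y₁+y₂)/2, (z₁+z₂)/2)
  = ((-5 + 1)/2, (-5 - 4)/2, (-3 - 5)/2)
  = (-4/2, -9/2, -8/2)
  = (-2, -4.5, -4)

(-2, -4.5, -4)


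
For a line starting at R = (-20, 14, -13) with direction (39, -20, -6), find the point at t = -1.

P(t) = R + t·d
  = (-20 + 39·(-1), 14 + (-20)·(-1), -13 + (-6)·(-1))
  = (-20 - 39, 14 + 20, -13 + 6)
  = (-59, 34, -7)

(-59, 34, -7)


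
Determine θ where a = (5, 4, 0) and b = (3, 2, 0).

a·b = 5·3 + 4·2 + 0·0 = 15 + 8 + 0 = 23
|a| = √(5² + 4² + 0²) = √41 ≈ 6.403
|b| = √(3² + 2² + 0²) = √13 ≈ 3.606
cos θ = (a·b)/(|a||b|) = 23/(6.403·3.606) ≈ 0.9962
θ = arccos(0.9962) ≈ 4.97°

4.97°


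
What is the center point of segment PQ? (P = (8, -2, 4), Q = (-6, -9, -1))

M = ((x₁+x₂)/2, (y₁+y₂)/2, (z₁+z₂)/2)
  = ((8 - 6)/2, (-2 - 9)/2, (4 - 1)/2)
  = (2/2, -11/2, 3/2)
  = (1, -5.5, 1.5)

(1, -5.5, 1.5)


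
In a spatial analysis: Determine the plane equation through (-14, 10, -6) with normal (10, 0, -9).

The plane through P with normal n = (a, b, c) satisfies n·(r - P) = 0,
i.e. ax + by + cz = a·x₀ + b·y₀ + c·z₀.
d = 10·(-14) + 0·10 + (-9)·(-6)
  = -140 + 0 + 54
  = -86
Equation: 10x - 9z = -86

10x - 9z = -86


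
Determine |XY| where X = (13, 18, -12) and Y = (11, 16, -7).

d = √[(x₂-x₁)² + (y₂-y₁)² + (z₂-z₁)²]
  = √[(-2)² + (-2)² + 5²]
  = √[4 + 4 + 25]
  = √33
  ≈ 5.745

5.745


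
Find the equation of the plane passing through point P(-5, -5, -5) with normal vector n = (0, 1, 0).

The plane through P with normal n = (a, b, c) satisfies n·(r - P) = 0,
i.e. ax + by + cz = a·x₀ + b·y₀ + c·z₀.
d = 0·(-5) + 1·(-5) + 0·(-5)
  = 0 - 5 + 0
  = -5
Equation: y = -5

y = -5


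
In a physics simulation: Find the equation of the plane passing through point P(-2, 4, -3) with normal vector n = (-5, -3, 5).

The plane through P with normal n = (a, b, c) satisfies n·(r - P) = 0,
i.e. ax + by + cz = a·x₀ + b·y₀ + c·z₀.
d = (-5)·(-2) + (-3)·4 + 5·(-3)
  = 10 - 12 - 15
  = -17
Equation: -5x - 3y + 5z = -17

-5x - 3y + 5z = -17


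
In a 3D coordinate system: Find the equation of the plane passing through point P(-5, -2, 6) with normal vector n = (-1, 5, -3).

The plane through P with normal n = (a, b, c) satisfies n·(r - P) = 0,
i.e. ax + by + cz = a·x₀ + b·y₀ + c·z₀.
d = (-1)·(-5) + 5·(-2) + (-3)·6
  = 5 - 10 - 18
  = -23
Equation: -x + 5y - 3z = -23

-x + 5y - 3z = -23


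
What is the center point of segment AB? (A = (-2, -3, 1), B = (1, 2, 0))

M = ((x₁+x₂)/2, (y₁+y₂)/2, (z₁+z₂)/2)
  = ((-2 + 1)/2, (-3 + 2)/2, (1 + 0)/2)
  = (-1/2, -1/2, 1/2)
  = (-0.5, -0.5, 0.5)

(-0.5, -0.5, 0.5)


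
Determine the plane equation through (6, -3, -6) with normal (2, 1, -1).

The plane through P with normal n = (a, b, c) satisfies n·(r - P) = 0,
i.e. ax + by + cz = a·x₀ + b·y₀ + c·z₀.
d = 2·6 + 1·(-3) + (-1)·(-6)
  = 12 - 3 + 6
  = 15
Equation: 2x + y - z = 15

2x + y - z = 15


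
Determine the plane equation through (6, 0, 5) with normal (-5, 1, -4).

The plane through P with normal n = (a, b, c) satisfies n·(r - P) = 0,
i.e. ax + by + cz = a·x₀ + b·y₀ + c·z₀.
d = (-5)·6 + 1·0 + (-4)·5
  = -30 + 0 - 20
  = -50
Equation: -5x + y - 4z = -50

-5x + y - 4z = -50


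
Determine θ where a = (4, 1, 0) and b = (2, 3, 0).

a·b = 4·2 + 1·3 + 0·0 = 8 + 3 + 0 = 11
|a| = √(4² + 1² + 0²) = √17 ≈ 4.123
|b| = √(2² + 3² + 0²) = √13 ≈ 3.606
cos θ = (a·b)/(|a||b|) = 11/(4.123·3.606) ≈ 0.7399
θ = arccos(0.7399) ≈ 42.27°

42.27°


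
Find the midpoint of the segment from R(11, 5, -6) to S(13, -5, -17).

M = ((x₁+x₂)/2, (y₁+y₂)/2, (z₁+z₂)/2)
  = ((11 + 13)/2, (5 - 5)/2, (-6 - 17)/2)
  = (24/2, 0/2, -23/2)
  = (12, 0, -11.5)

(12, 0, -11.5)


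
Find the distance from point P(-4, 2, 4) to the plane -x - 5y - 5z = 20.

distance = |a·x₀ + b·y₀ + c·z₀ - d| / √(a² + b² + c²)
  = |(-1)·(-4) + (-5)·2 + (-5)·4 - 20| / √((-1)² + (-5)² + (-5)²)
  = |4 - 10 - 20 - 20| / √(1 + 25 + 25)
  = |-46| / √51
  = 46 / 7.141
  ≈ 6.441

6.441


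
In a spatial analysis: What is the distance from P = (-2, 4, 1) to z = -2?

distance = |a·x₀ + b·y₀ + c·z₀ - d| / √(a² + b² + c²)
  = |0·(-2) + 0·4 + 1·1 - (-2)| / √(0² + 0² + 1²)
  = |0 + 0 + 1 + 2| / √(0 + 0 + 1)
  = |3| / √1
  = 3 / 1
  ≈ 3

3


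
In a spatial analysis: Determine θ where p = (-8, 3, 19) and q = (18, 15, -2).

p·q = (-8)·18 + 3·15 + 19·(-2) = -144 + 45 - 38 = -137
|p| = √((-8)² + 3² + 19²) = √434 ≈ 20.83
|q| = √(18² + 15² + (-2)²) = √553 ≈ 23.52
cos θ = (p·q)/(|p||q|) = -137/(20.83·23.52) ≈ -0.2796
θ = arccos(-0.2796) ≈ 106.2°

106.2°


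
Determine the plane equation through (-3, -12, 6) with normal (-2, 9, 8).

The plane through P with normal n = (a, b, c) satisfies n·(r - P) = 0,
i.e. ax + by + cz = a·x₀ + b·y₀ + c·z₀.
d = (-2)·(-3) + 9·(-12) + 8·6
  = 6 - 108 + 48
  = -54
Equation: -2x + 9y + 8z = -54

-2x + 9y + 8z = -54


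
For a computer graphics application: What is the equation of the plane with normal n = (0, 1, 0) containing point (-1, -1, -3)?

The plane through P with normal n = (a, b, c) satisfies n·(r - P) = 0,
i.e. ax + by + cz = a·x₀ + b·y₀ + c·z₀.
d = 0·(-1) + 1·(-1) + 0·(-3)
  = 0 - 1 + 0
  = -1
Equation: y = -1

y = -1


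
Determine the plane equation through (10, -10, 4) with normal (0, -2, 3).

The plane through P with normal n = (a, b, c) satisfies n·(r - P) = 0,
i.e. ax + by + cz = a·x₀ + b·y₀ + c·z₀.
d = 0·10 + (-2)·(-10) + 3·4
  = 0 + 20 + 12
  = 32
Equation: -2y + 3z = 32

-2y + 3z = 32


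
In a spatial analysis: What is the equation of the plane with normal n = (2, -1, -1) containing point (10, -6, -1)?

The plane through P with normal n = (a, b, c) satisfies n·(r - P) = 0,
i.e. ax + by + cz = a·x₀ + b·y₀ + c·z₀.
d = 2·10 + (-1)·(-6) + (-1)·(-1)
  = 20 + 6 + 1
  = 27
Equation: 2x - y - z = 27

2x - y - z = 27


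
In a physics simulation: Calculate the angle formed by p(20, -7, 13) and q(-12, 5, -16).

p·q = 20·(-12) + (-7)·5 + 13·(-16) = -240 - 35 - 208 = -483
|p| = √(20² + (-7)² + 13²) = √618 ≈ 24.86
|q| = √((-12)² + 5² + (-16)²) = √425 ≈ 20.62
cos θ = (p·q)/(|p||q|) = -483/(24.86·20.62) ≈ -0.9425
θ = arccos(-0.9425) ≈ 160.5°

160.5°


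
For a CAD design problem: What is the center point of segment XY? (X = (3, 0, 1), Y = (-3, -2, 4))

M = ((x₁+x₂)/2, (y₁+y₂)/2, (z₁+z₂)/2)
  = ((3 - 3)/2, (0 - 2)/2, (1 + 4)/2)
  = (0/2, -2/2, 5/2)
  = (0, -1, 2.5)

(0, -1, 2.5)


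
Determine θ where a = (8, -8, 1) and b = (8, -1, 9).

a·b = 8·8 + (-8)·(-1) + 1·9 = 64 + 8 + 9 = 81
|a| = √(8² + (-8)² + 1²) = √129 ≈ 11.36
|b| = √(8² + (-1)² + 9²) = √146 ≈ 12.08
cos θ = (a·b)/(|a||b|) = 81/(11.36·12.08) ≈ 0.5902
θ = arccos(0.5902) ≈ 53.83°

53.83°


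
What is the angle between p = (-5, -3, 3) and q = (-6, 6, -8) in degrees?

p·q = (-5)·(-6) + (-3)·6 + 3·(-8) = 30 - 18 - 24 = -12
|p| = √((-5)² + (-3)² + 3²) = √43 ≈ 6.557
|q| = √((-6)² + 6² + (-8)²) = √136 ≈ 11.66
cos θ = (p·q)/(|p||q|) = -12/(6.557·11.66) ≈ -0.1569
θ = arccos(-0.1569) ≈ 99.03°

99.03°


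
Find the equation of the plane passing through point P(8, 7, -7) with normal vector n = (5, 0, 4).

The plane through P with normal n = (a, b, c) satisfies n·(r - P) = 0,
i.e. ax + by + cz = a·x₀ + b·y₀ + c·z₀.
d = 5·8 + 0·7 + 4·(-7)
  = 40 + 0 - 28
  = 12
Equation: 5x + 4z = 12

5x + 4z = 12


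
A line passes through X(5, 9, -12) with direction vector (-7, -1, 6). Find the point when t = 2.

P(t) = X + t·d
  = (5 + (-7)·2, 9 + (-1)·2, -12 + 6·2)
  = (5 - 14, 9 - 2, -12 + 12)
  = (-9, 7, 0)

(-9, 7, 0)


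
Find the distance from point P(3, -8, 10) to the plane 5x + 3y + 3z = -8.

distance = |a·x₀ + b·y₀ + c·z₀ - d| / √(a² + b² + c²)
  = |5·3 + 3·(-8) + 3·10 - (-8)| / √(5² + 3² + 3²)
  = |15 - 24 + 30 + 8| / √(25 + 9 + 9)
  = |29| / √43
  = 29 / 6.557
  ≈ 4.422

4.422


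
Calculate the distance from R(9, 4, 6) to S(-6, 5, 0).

d = √[(x₂-x₁)² + (y₂-y₁)² + (z₂-z₁)²]
  = √[(-15)² + 1² + (-6)²]
  = √[225 + 1 + 36]
  = √262
  ≈ 16.19

16.19


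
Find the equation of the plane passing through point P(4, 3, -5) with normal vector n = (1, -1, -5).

The plane through P with normal n = (a, b, c) satisfies n·(r - P) = 0,
i.e. ax + by + cz = a·x₀ + b·y₀ + c·z₀.
d = 1·4 + (-1)·3 + (-5)·(-5)
  = 4 - 3 + 25
  = 26
Equation: x - y - 5z = 26

x - y - 5z = 26


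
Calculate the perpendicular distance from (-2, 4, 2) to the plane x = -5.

distance = |a·x₀ + b·y₀ + c·z₀ - d| / √(a² + b² + c²)
  = |1·(-2) + 0·4 + 0·2 - (-5)| / √(1² + 0² + 0²)
  = |-2 + 0 + 0 + 5| / √(1 + 0 + 0)
  = |3| / √1
  = 3 / 1
  ≈ 3

3


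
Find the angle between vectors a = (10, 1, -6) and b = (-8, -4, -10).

a·b = 10·(-8) + 1·(-4) + (-6)·(-10) = -80 - 4 + 60 = -24
|a| = √(10² + 1² + (-6)²) = √137 ≈ 11.7
|b| = √((-8)² + (-4)² + (-10)²) = √180 ≈ 13.42
cos θ = (a·b)/(|a||b|) = -24/(11.7·13.42) ≈ -0.1528
θ = arccos(-0.1528) ≈ 98.79°

98.79°


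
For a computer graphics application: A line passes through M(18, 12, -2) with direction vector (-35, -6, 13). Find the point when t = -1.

P(t) = M + t·d
  = (18 + (-35)·(-1), 12 + (-6)·(-1), -2 + 13·(-1))
  = (18 + 35, 12 + 6, -2 - 13)
  = (53, 18, -15)

(53, 18, -15)


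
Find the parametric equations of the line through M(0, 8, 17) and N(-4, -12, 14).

Direction vector d = N - M = (-4 + 0, -12 - 8, 14 - 17) = (-4, -20, -3)
Parametric form r = M + t·d:
x = 0 - 4t, y = 8 - 20t, z = 17 - 3t

x = 0 - 4t, y = 8 - 20t, z = 17 - 3t


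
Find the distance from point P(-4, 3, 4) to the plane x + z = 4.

distance = |a·x₀ + b·y₀ + c·z₀ - d| / √(a² + b² + c²)
  = |1·(-4) + 0·3 + 1·4 - 4| / √(1² + 0² + 1²)
  = |-4 + 0 + 4 - 4| / √(1 + 0 + 1)
  = |-4| / √2
  = 4 / 1.414
  ≈ 2.828

2.828


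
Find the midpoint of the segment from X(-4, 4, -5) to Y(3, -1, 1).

M = ((x₁+x₂)/2, (y₁+y₂)/2, (z₁+z₂)/2)
  = ((-4 + 3)/2, (4 - 1)/2, (-5 + 1)/2)
  = (-1/2, 3/2, -4/2)
  = (-0.5, 1.5, -2)

(-0.5, 1.5, -2)


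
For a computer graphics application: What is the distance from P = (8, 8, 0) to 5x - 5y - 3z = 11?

distance = |a·x₀ + b·y₀ + c·z₀ - d| / √(a² + b² + c²)
  = |5·8 + (-5)·8 + (-3)·0 - 11| / √(5² + (-5)² + (-3)²)
  = |40 - 40 + 0 - 11| / √(25 + 25 + 9)
  = |-11| / √59
  = 11 / 7.681
  ≈ 1.432

1.432


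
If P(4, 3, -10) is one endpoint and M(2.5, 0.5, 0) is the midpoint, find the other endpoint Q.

Q = 2M - P
  = (2·2.5 - 4, 2·0.5 - 3, 2·0 - (-10))
  = (5 - 4, 1 - 3, 0 + 10)
  = (1, -2, 10)

(1, -2, 10)


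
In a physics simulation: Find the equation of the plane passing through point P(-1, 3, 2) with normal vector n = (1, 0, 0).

The plane through P with normal n = (a, b, c) satisfies n·(r - P) = 0,
i.e. ax + by + cz = a·x₀ + b·y₀ + c·z₀.
d = 1·(-1) + 0·3 + 0·2
  = -1 + 0 + 0
  = -1
Equation: x = -1

x = -1


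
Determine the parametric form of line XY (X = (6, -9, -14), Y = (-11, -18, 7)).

Direction vector d = Y - X = (-11 - 6, -18 + 9, 7 + 14) = (-17, -9, 21)
Parametric form r = X + t·d:
x = 6 - 17t, y = -9 - 9t, z = -14 + 21t

x = 6 - 17t, y = -9 - 9t, z = -14 + 21t


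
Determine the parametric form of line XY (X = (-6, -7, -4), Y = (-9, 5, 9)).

Direction vector d = Y - X = (-9 + 6, 5 + 7, 9 + 4) = (-3, 12, 13)
Parametric form r = X + t·d:
x = -6 - 3t, y = -7 + 12t, z = -4 + 13t

x = -6 - 3t, y = -7 + 12t, z = -4 + 13t


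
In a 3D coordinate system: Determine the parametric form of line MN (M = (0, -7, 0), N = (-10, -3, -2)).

Direction vector d = N - M = (-10 + 0, -3 + 7, -2 + 0) = (-10, 4, -2)
Parametric form r = M + t·d:
x = 0 - 10t, y = -7 + 4t, z = 0 - 2t

x = 0 - 10t, y = -7 + 4t, z = 0 - 2t


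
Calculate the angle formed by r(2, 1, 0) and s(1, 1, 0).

r·s = 2·1 + 1·1 + 0·0 = 2 + 1 + 0 = 3
|r| = √(2² + 1² + 0²) = √5 ≈ 2.236
|s| = √(1² + 1² + 0²) = √2 ≈ 1.414
cos θ = (r·s)/(|r||s|) = 3/(2.236·1.414) ≈ 0.9487
θ = arccos(0.9487) ≈ 18.43°

18.43°


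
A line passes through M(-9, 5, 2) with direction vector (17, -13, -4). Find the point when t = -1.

P(t) = M + t·d
  = (-9 + 17·(-1), 5 + (-13)·(-1), 2 + (-4)·(-1))
  = (-9 - 17, 5 + 13, 2 + 4)
  = (-26, 18, 6)

(-26, 18, 6)


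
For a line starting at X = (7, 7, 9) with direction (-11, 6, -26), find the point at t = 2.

P(t) = X + t·d
  = (7 + (-11)·2, 7 + 6·2, 9 + (-26)·2)
  = (7 - 22, 7 + 12, 9 - 52)
  = (-15, 19, -43)

(-15, 19, -43)


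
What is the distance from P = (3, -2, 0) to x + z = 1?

distance = |a·x₀ + b·y₀ + c·z₀ - d| / √(a² + b² + c²)
  = |1·3 + 0·(-2) + 1·0 - 1| / √(1² + 0² + 1²)
  = |3 + 0 + 0 - 1| / √(1 + 0 + 1)
  = |2| / √2
  = 2 / 1.414
  ≈ 1.414

1.414


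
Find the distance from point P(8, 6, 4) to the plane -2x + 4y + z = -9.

distance = |a·x₀ + b·y₀ + c·z₀ - d| / √(a² + b² + c²)
  = |(-2)·8 + 4·6 + 1·4 - (-9)| / √((-2)² + 4² + 1²)
  = |-16 + 24 + 4 + 9| / √(4 + 16 + 1)
  = |21| / √21
  = 21 / 4.583
  ≈ 4.583

4.583


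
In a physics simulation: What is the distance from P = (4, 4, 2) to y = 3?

distance = |a·x₀ + b·y₀ + c·z₀ - d| / √(a² + b² + c²)
  = |0·4 + 1·4 + 0·2 - 3| / √(0² + 1² + 0²)
  = |0 + 4 + 0 - 3| / √(0 + 1 + 0)
  = |1| / √1
  = 1 / 1
  ≈ 1

1


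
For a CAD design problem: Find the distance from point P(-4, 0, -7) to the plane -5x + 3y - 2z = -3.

distance = |a·x₀ + b·y₀ + c·z₀ - d| / √(a² + b² + c²)
  = |(-5)·(-4) + 3·0 + (-2)·(-7) - (-3)| / √((-5)² + 3² + (-2)²)
  = |20 + 0 + 14 + 3| / √(25 + 9 + 4)
  = |37| / √38
  = 37 / 6.164
  ≈ 6.002

6.002


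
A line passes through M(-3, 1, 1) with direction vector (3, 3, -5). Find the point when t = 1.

P(t) = M + t·d
  = (-3 + 3·1, 1 + 3·1, 1 + (-5)·1)
  = (-3 + 3, 1 + 3, 1 - 5)
  = (0, 4, -4)

(0, 4, -4)


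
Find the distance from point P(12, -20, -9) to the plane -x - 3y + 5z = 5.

distance = |a·x₀ + b·y₀ + c·z₀ - d| / √(a² + b² + c²)
  = |(-1)·12 + (-3)·(-20) + 5·(-9) - 5| / √((-1)² + (-3)² + 5²)
  = |-12 + 60 - 45 - 5| / √(1 + 9 + 25)
  = |-2| / √35
  = 2 / 5.916
  ≈ 0.3381

0.3381


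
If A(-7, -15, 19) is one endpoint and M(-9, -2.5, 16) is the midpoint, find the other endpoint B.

B = 2M - A
  = (2·(-9) - (-7), 2·(-2.5) - (-15), 2·16 - 19)
  = (-18 + 7, -5 + 15, 32 - 19)
  = (-11, 10, 13)

(-11, 10, 13)


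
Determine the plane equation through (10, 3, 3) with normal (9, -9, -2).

The plane through P with normal n = (a, b, c) satisfies n·(r - P) = 0,
i.e. ax + by + cz = a·x₀ + b·y₀ + c·z₀.
d = 9·10 + (-9)·3 + (-2)·3
  = 90 - 27 - 6
  = 57
Equation: 9x - 9y - 2z = 57

9x - 9y - 2z = 57


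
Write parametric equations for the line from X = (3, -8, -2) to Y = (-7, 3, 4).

Direction vector d = Y - X = (-7 - 3, 3 + 8, 4 + 2) = (-10, 11, 6)
Parametric form r = X + t·d:
x = 3 - 10t, y = -8 + 11t, z = -2 + 6t

x = 3 - 10t, y = -8 + 11t, z = -2 + 6t


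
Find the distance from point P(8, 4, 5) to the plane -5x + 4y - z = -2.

distance = |a·x₀ + b·y₀ + c·z₀ - d| / √(a² + b² + c²)
  = |(-5)·8 + 4·4 + (-1)·5 - (-2)| / √((-5)² + 4² + (-1)²)
  = |-40 + 16 - 5 + 2| / √(25 + 16 + 1)
  = |-27| / √42
  = 27 / 6.481
  ≈ 4.166

4.166


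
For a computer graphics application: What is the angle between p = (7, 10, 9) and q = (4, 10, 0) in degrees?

p·q = 7·4 + 10·10 + 9·0 = 28 + 100 + 0 = 128
|p| = √(7² + 10² + 9²) = √230 ≈ 15.17
|q| = √(4² + 10² + 0²) = √116 ≈ 10.77
cos θ = (p·q)/(|p||q|) = 128/(15.17·10.77) ≈ 0.7836
θ = arccos(0.7836) ≈ 38.4°

38.4°


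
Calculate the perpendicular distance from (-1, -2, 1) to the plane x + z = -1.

distance = |a·x₀ + b·y₀ + c·z₀ - d| / √(a² + b² + c²)
  = |1·(-1) + 0·(-2) + 1·1 - (-1)| / √(1² + 0² + 1²)
  = |-1 + 0 + 1 + 1| / √(1 + 0 + 1)
  = |1| / √2
  = 1 / 1.414
  ≈ 0.7071

0.7071


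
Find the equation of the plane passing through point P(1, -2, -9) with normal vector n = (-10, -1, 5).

The plane through P with normal n = (a, b, c) satisfies n·(r - P) = 0,
i.e. ax + by + cz = a·x₀ + b·y₀ + c·z₀.
d = (-10)·1 + (-1)·(-2) + 5·(-9)
  = -10 + 2 - 45
  = -53
Equation: -10x - y + 5z = -53

-10x - y + 5z = -53


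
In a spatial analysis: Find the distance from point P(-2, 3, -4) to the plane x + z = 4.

distance = |a·x₀ + b·y₀ + c·z₀ - d| / √(a² + b² + c²)
  = |1·(-2) + 0·3 + 1·(-4) - 4| / √(1² + 0² + 1²)
  = |-2 + 0 - 4 - 4| / √(1 + 0 + 1)
  = |-10| / √2
  = 10 / 1.414
  ≈ 7.071

7.071


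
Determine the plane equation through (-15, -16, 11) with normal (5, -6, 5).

The plane through P with normal n = (a, b, c) satisfies n·(r - P) = 0,
i.e. ax + by + cz = a·x₀ + b·y₀ + c·z₀.
d = 5·(-15) + (-6)·(-16) + 5·11
  = -75 + 96 + 55
  = 76
Equation: 5x - 6y + 5z = 76

5x - 6y + 5z = 76


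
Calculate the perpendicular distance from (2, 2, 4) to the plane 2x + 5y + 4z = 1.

distance = |a·x₀ + b·y₀ + c·z₀ - d| / √(a² + b² + c²)
  = |2·2 + 5·2 + 4·4 - 1| / √(2² + 5² + 4²)
  = |4 + 10 + 16 - 1| / √(4 + 25 + 16)
  = |29| / √45
  = 29 / 6.708
  ≈ 4.323

4.323


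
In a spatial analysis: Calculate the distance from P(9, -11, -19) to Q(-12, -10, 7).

d = √[(x₂-x₁)² + (y₂-y₁)² + (z₂-z₁)²]
  = √[(-21)² + 1² + 26²]
  = √[441 + 1 + 676]
  = √1118
  ≈ 33.44

33.44


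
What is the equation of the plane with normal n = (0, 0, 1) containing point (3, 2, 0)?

The plane through P with normal n = (a, b, c) satisfies n·(r - P) = 0,
i.e. ax + by + cz = a·x₀ + b·y₀ + c·z₀.
d = 0·3 + 0·2 + 1·0
  = 0 + 0 + 0
  = 0
Equation: z = 0

z = 0


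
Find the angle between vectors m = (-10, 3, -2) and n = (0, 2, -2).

m·n = (-10)·0 + 3·2 + (-2)·(-2) = 0 + 6 + 4 = 10
|m| = √((-10)² + 3² + (-2)²) = √113 ≈ 10.63
|n| = √(0² + 2² + (-2)²) = √8 ≈ 2.828
cos θ = (m·n)/(|m||n|) = 10/(10.63·2.828) ≈ 0.3326
θ = arccos(0.3326) ≈ 70.57°

70.57°


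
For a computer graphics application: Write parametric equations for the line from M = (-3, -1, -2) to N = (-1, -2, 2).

Direction vector d = N - M = (-1 + 3, -2 + 1, 2 + 2) = (2, -1, 4)
Parametric form r = M + t·d:
x = -3 + 2t, y = -1 - t, z = -2 + 4t

x = -3 + 2t, y = -1 - t, z = -2 + 4t
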